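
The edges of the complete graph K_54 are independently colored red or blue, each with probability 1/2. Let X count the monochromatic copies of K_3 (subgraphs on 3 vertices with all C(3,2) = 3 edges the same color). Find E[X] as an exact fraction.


Let X = Σ_S X_S over the C(54, 3) = 24804 subsets S of size 3, where X_S = 1 if the K_3 on S is monochromatic.
For a fixed S, the K_3 on S has C(3, 2) = 3 edges. P[all 3 edges red] = (1/2)^3, and likewise for blue, so P[monochromatic] = 2·(1/2)^3 = 2^{1 − 3} = 1/4.
Summing: E[X] = C(54, 3) · 2^{1 − 3} = 24804 · 1/4 = 6201.
Numerically: E[X] ≈ 6201.000.

E[X] = C(54,3)·2^(1−C(3,2)) = 6201 ≈ 6201.000.


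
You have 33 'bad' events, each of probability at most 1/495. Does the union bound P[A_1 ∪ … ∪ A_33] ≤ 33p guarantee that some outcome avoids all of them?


Union bound: P[∪_{i=1}^{33} A_i] ≤ Σ_i P[A_i] ≤ 33·p = 33·(1/495) = 1/15.
Numerically: 1/15 ≈ 0.066667.
Is 1/15 < 1? YES.
Since P[∪ A_i] ≤ 1/15 < 1, the complement has P[∩ A_i^c] ≥ 1 − 1/15 = 14/15 > 0, so some outcome avoids every A_i.

33·p = 1/15 ≈ 0.066667; existence CERTIFIED by the union bound.


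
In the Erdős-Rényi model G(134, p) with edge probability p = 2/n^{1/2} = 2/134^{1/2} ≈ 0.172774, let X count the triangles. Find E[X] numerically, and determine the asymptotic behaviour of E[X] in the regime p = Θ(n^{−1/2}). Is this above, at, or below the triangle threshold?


Number of potential triangles: C(134, 3) = 392084.
Each occurs with probability p³ ≈ (0.172774)³ ≈ 5.15742344e-03.
By linearity: E[X] = C(134, 3)·p³ ≈ 392084 · 5.15742344e-03 ≈ 2022.143211.
Since α = 1/2 < 1, p = c/n^{1/2} ≫ 1/n is above the triangle threshold p ~ 1/n. Asymptotically E[X] ~ (c³/6)·n^{3(1−α)} = (2³/6)·n^{1.5} → ∞; triangles are abundant w.h.p.

E[X] ≈ 2022.143211; in regime p = Θ(1/n^{1/2}) E[X] diverges (above the triangle threshold p ~ 1/n).


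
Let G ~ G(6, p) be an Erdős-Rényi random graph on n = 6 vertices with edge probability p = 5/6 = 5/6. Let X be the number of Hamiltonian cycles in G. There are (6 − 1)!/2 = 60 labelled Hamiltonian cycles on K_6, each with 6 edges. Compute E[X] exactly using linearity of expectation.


K_6 has (6 − 1)!/2 = 60 labelled Hamiltonian cycles.
For each such Hamiltonian cycle H, let X_H = 1 if all 6 edges of H are present in G. Then P[X_H = 1] = p^{6} = (5/6)^{6} = 15625/46656.
By linearity of expectation: E[X] = Σ_H E[X_H] = 60 · p^{6} = 60 · 15625/46656 = 78125/3888.
Numerically: E[X] ≈ 20.09.

E[X] = 60 · (5/6)^{6} = 78125/3888 ≈ 20.09.


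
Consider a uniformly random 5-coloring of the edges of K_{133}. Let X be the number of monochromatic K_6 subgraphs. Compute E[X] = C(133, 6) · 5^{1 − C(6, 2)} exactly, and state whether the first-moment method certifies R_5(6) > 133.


E[X] = C(133, 6) · 5^{1 − 15} = 6856577728 · 5^{−14} = 6856577728/6103515625.
As a reduced fraction: E[X] = 6856577728/6103515625 ≈ 1.1233817.
Is E[X] < 1? NO.
Since E[X] ≥ 1, the first-moment bound is inconclusive at n = 133; it does NOT by itself certify R_5(6) > 133.

E[X] = 6856577728/6103515625 ≈ 1.1233817; E[X] ≥ 1; first-moment method inconclusive here.


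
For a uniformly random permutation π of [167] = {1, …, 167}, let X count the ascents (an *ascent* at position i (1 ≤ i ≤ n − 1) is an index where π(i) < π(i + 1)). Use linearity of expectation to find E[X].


Write X = Σ X_I over i = 1, …, 166, with X_I the indicator of one ascent.
There are 166 indicators.
For each fixed i, the pair (π(i), π(i+1)) is a uniformly random ordered pair of distinct values from {1, …, 167}; by symmetry P[π(i) < π(i+1)] = 1/2.
By linearity: E[X] = 166 · (1/2) = (167 − 1) · (1/2) = 83 ≈ 83.000000.

E[X] = 83 = 83.000000.


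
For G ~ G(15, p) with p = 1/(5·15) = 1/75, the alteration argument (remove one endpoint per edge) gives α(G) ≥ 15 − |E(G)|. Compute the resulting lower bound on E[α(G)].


E[|E(G)|] = C(15, 2)·p = 105 · (1/75) = 7/5.
E[α(G)] ≥ n − E[|E(G)|] = 15 − 7/5 = 68/5.
Numerically: ≈ 13.600.
(This is only a lower bound; the true E[α(G)] may be larger.)

E[α(G)] ≥ 68/5 ≈ 13.600.


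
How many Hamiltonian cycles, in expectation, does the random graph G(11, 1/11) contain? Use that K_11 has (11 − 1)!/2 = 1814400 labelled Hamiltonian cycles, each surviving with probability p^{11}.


K_11 has (11 − 1)!/2 = 1814400 labelled Hamiltonian cycles.
For each such Hamiltonian cycle H, let X_H = 1 if all 11 edges of H are present in G. Then P[X_H = 1] = p^{11} = (1/11)^{11} = 1/285311670611.
By linearity: E[X] = Σ_H E[X_H] = 1814400 · p^{11} = 1814400 · 1/285311670611 = 1814400/285311670611.
Numerically: E[X] ≈ 6.3594e-06.

E[X] = 1814400 · (1/11)^{11} = 1814400/285311670611 ≈ 6.3594e-06.


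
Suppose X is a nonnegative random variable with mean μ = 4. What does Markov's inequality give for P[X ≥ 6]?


μ = E[X] = 4, a = 6.
Markov: P[X ≥ 6] ≤ μ/a = (4)/6 = 2/3.
Numerically: ≈ 0.6667.
(Since a = 6 > μ = 4.0000, the bound 2/3 is < 1 and informative.)

P[X ≥ 6] ≤ 2/3 ≈ 0.6667.


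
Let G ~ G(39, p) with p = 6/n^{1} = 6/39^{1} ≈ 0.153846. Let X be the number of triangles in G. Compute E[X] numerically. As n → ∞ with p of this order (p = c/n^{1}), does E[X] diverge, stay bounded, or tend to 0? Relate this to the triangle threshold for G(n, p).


Number of potential triangles: C(39, 3) = 9139.
Each occurs with probability p³ ≈ (0.153846)³ ≈ 3.64132909e-03.
By linearity: E[X] = C(39, 3)·p³ ≈ 9139 · 3.64132909e-03 ≈ 33.278107.
Here α = 1, so p = 6/n is exactly at the triangle threshold p ~ 1/n. Asymptotically E[X] → c³/6 = 6³/6 = 36 ≈ 36.000000, a bounded constant. In this regime the triangle count is asymptotically Poisson(c³/6).

E[X] ≈ 33.278107; in regime p = Θ(1/n^{1}) E[X] stays bounded (at the triangle threshold p ~ 1/n).


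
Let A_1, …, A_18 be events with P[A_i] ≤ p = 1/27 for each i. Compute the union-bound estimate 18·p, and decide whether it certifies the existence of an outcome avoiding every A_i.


Union bound: P[∪_{i=1}^{18} A_i] ≤ Σ_i P[A_i] ≤ 18·p = 18·(1/27) = 2/3.
Numerically: 2/3 ≈ 0.6666667.
Is 2/3 < 1? YES.
Since P[∪ A_i] ≤ 2/3 < 1, the complement has P[∩ A_i^c] ≥ 1 − 2/3 = 1/3 > 0, so some outcome avoids every A_i.

18·p = 2/3 ≈ 0.6666667; existence CERTIFIED by the union bound.


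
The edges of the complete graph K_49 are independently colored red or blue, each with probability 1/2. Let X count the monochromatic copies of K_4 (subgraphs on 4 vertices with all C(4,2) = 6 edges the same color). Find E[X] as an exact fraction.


Let X = Σ_S X_S over the C(49, 4) = 211876 subsets S of size 4, where X_S = 1 if the K_4 on S is monochromatic.
For a fixed S, the K_4 on S has C(4, 2) = 6 edges. P[all 6 edges red] = (1/2)^6, and likewise for blue, so P[monochromatic] = 2·(1/2)^6 = 2^{1 − 6} = 1/32.
By linearity of expectation: E[X] = C(49, 4) · 2^{1 − 6} = 211876 · 1/32 = 52969/8.
Numerically: E[X] ≈ 6621.12500.

E[X] = C(49,4)·2^(1−C(4,2)) = 52969/8 ≈ 6621.12500.


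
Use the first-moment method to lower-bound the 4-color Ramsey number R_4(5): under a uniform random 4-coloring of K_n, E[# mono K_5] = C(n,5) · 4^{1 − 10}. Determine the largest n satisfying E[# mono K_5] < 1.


We need C(n, 5) · 4^{1 − 10} < 1, i.e. C(n, 5) < 4^{10 − 1} = 262144.
Check values of n near the boundary:
  n = 29: C(29, 5) = 118755; 118755 < 262144? YES
  n = 30: C(30, 5) = 142506; 142506 < 262144? YES
  n = 31: C(31, 5) = 169911; 169911 < 262144? YES
  n = 32: C(32, 5) = 201376; 201376 < 262144? YES
  n = 33: C(33, 5) = 237336; 237336 < 262144? YES
  n = 34: C(34, 5) = 278256; 278256 < 262144? NO
  n = 35: C(35, 5) = 324632; 324632 < 262144? NO
  n = 36: C(36, 5) = 376992; 376992 < 262144? NO
The largest n with C(n, 5) < 262144 is n = 33 (where E[X] = 29667/32768 ≈ 0.905365). Hence R_4(5) > 33, i.e. R_4(5) ≥ 34.

Largest n = 33; hence R_4(5) > 33.


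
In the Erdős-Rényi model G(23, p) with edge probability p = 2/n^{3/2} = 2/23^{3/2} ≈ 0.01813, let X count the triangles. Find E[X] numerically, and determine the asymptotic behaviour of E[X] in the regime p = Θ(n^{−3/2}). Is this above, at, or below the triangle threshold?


Number of potential triangles: C(23, 3) = 1771.
Each occurs with probability p³ ≈ (0.01813)³ ≈ 5.960940e-06.
By linearity: E[X] = C(23, 3)·p³ ≈ 1771 · 5.960940e-06 ≈ 0.0106.
Since α = 3/2 > 1, p = c/n^{3/2} = o(1/n) is below the triangle threshold p ~ 1/n. Asymptotically E[X] ~ (c³/6)·n^{3(1−α)} = (2³/6)·n^{-1.5} → 0, so by Markov's inequality G has no triangles w.h.p.

E[X] ≈ 0.0106; in regime p = Θ(1/n^{3/2}) E[X] tends to 0 (below the triangle threshold p ~ 1/n).


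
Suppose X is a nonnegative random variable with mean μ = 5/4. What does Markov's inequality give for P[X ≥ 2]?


μ = E[X] = 5/4, a = 2.
Markov: P[X ≥ 2] ≤ μ/a = (5/4)/2 = 5/8.
Numerically: ≈ 0.62500.
(Since a = 2 > μ = 1.25000, the bound 5/8 is < 1 and informative.)

P[X ≥ 2] ≤ 5/8 ≈ 0.62500.


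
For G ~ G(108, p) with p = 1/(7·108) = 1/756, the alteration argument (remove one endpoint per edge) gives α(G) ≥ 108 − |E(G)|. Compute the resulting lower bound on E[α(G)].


E[|E(G)|] = C(108, 2)·p = 5778 · (1/756) = 107/14.
E[α(G)] ≥ n − E[|E(G)|] = 108 − 107/14 = 1405/14.
Numerically: ≈ 100.357.
(This is only a lower bound; the true E[α(G)] may be larger.)

E[α(G)] ≥ 1405/14 ≈ 100.357.


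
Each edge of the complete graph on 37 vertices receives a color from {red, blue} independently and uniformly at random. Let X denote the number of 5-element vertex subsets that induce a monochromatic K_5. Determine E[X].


Let X = Σ_S X_S over the C(37, 5) = 435897 subsets S of size 5, where X_S = 1 if the K_5 on S is monochromatic.
For a fixed S, the K_5 on S has C(5, 2) = 10 edges. P[all 10 edges red] = (1/2)^10, and likewise for blue, so P[monochromatic] = 2·(1/2)^10 = 2^{1 − 10} = 1/512.
By linearity of expectation: E[X] = C(37, 5) · 2^{1 − 10} = 435897 · 1/512 = 435897/512.
Numerically: E[X] ≈ 851.3613.

E[X] = C(37,5)·2^(1−C(5,2)) = 435897/512 ≈ 851.3613.


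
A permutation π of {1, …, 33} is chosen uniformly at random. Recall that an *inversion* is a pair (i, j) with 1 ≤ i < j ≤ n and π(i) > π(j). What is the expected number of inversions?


Write X = Σ X_I over the C(33, 2) = 528 pairs i < j, with X_I the indicator of one inversion.
There are 528 indicators.
For each fixed pair i < j, the values π(i) and π(j) are two distinct elements of {1, …, 33} in uniformly random order; by symmetry P[π(i) > π(j)] = 1/2.
By linearity: E[X] = 528 · (1/2) = C(33, 2) · (1/2) = 528/2 = 264 ≈ 264.00000.

E[X] = 264 = 264.00000.


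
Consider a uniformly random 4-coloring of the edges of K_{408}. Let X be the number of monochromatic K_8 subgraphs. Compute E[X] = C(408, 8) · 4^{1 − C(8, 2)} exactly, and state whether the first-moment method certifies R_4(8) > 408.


E[X] = C(408, 8) · 4^{1 − 28} = 17773458424095231 · 4^{−27} = 17773458424095231/18014398509481984.
As a reduced fraction: E[X] = 17773458424095231/18014398509481984 ≈ 0.9866251.
Is E[X] < 1? YES.
Since E[X] < 1, there exists a 4-coloring of K_{408} with no monochromatic K_8; hence R_4(8) > 408.

E[X] = 17773458424095231/18014398509481984 ≈ 0.9866251; E[X] < 1, so R_4(8) > 408.


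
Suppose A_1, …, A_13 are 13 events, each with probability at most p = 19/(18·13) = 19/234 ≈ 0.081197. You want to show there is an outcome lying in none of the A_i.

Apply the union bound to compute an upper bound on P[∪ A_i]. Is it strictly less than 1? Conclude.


Union bound: P[∪_{i=1}^{13} A_i] ≤ Σ_i P[A_i] ≤ 13·p = 13·(19/234) = 19/18.
Numerically: 19/18 ≈ 1.055556.
Is 19/18 < 1? NO.
Since the bound 19/18 is ≥ 1, the union bound is uninformative here; it does NOT by itself certify existence.

13·p = 19/18 ≈ 1.055556; existence NOT certified by the union bound.


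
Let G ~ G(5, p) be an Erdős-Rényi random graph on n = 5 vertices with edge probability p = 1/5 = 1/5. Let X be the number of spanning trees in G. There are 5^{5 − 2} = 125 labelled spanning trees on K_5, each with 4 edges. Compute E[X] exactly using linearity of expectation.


K_5 has 5^{5 − 2} = 125 labelled spanning trees.
For each such spanning tree H, let X_H = 1 if all 4 edges of H are present in G. Then P[X_H = 1] = p^{4} = (1/5)^{4} = 1/625.
Summing the indicators: E[X] = Σ_H E[X_H] = 125 · p^{4} = 125 · 1/625 = 1/5.
Numerically: E[X] ≈ 0.2.

E[X] = 125 · (1/5)^{4} = 1/5 ≈ 0.2.


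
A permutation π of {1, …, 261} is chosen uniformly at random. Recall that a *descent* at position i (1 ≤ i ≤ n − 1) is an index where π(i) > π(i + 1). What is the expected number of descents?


Write X = Σ X_I over i = 1, …, 260, with X_I the indicator of one descent.
There are 260 indicators.
For each fixed i, the pair (π(i), π(i+1)) is a uniformly random ordered pair of distinct values from {1, …, 261}; by symmetry P[π(i) > π(i+1)] = 1/2.
By linearity: E[X] = 260 · (1/2) = (261 − 1) · (1/2) = 130 ≈ 130.0000.

E[X] = 130 = 130.0000.


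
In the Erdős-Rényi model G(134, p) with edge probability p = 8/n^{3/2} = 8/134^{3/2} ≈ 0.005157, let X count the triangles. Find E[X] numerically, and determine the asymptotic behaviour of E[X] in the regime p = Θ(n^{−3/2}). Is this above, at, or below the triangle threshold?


Number of potential triangles: C(134, 3) = 392084.
Each occurs with probability p³ ≈ (0.005157)³ ≈ 1.371824e-07.
By linearity: E[X] = C(134, 3)·p³ ≈ 392084 · 1.371824e-07 ≈ 0.0538.
Since α = 3/2 > 1, p = c/n^{3/2} = o(1/n) is below the triangle threshold p ~ 1/n. Asymptotically E[X] ~ (c³/6)·n^{3(1−α)} = (8³/6)·n^{-1.5} → 0, so by Markov's inequality G has no triangles w.h.p.

E[X] ≈ 0.0538; in regime p = Θ(1/n^{3/2}) E[X] tends to 0 (below the triangle threshold p ~ 1/n).


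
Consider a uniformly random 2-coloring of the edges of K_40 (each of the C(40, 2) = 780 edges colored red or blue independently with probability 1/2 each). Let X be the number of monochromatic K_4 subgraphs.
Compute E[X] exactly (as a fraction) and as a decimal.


Let X = Σ_S X_S over the C(40, 4) = 91390 subsets S of size 4, where X_S = 1 if the K_4 on S is monochromatic.
For a fixed S, the K_4 on S has C(4, 2) = 6 edges. P[all 6 edges red] = (1/2)^6, and likewise for blue, so P[monochromatic] = 2·(1/2)^6 = 2^{1 − 6} = 1/32.
Summing: E[X] = C(40, 4) · 2^{1 − 6} = 91390 · 1/32 = 45695/16.
Numerically: E[X] ≈ 2855.9375.

E[X] = C(40,4)·2^(1−C(4,2)) = 45695/16 ≈ 2855.9375.


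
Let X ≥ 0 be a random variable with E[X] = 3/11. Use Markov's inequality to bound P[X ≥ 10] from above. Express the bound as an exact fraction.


μ = E[X] = 3/11, a = 10.
Markov: P[X ≥ 10] ≤ μ/a = (3/11)/10 = 3/110.
Numerically: ≈ 0.027.
(Since a = 10 > μ = 0.273, the bound 3/110 is < 1 and informative.)

P[X ≥ 10] ≤ 3/110 ≈ 0.027.


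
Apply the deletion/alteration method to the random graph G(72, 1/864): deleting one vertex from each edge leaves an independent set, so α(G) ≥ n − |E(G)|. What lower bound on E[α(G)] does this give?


E[|E(G)|] = C(72, 2)·p = 2556 · (1/864) = 71/24.
E[α(G)] ≥ n − E[|E(G)|] = 72 − 71/24 = 1657/24.
Numerically: ≈ 69.04167.
(This is only a lower bound; the true E[α(G)] may be larger.)

E[α(G)] ≥ 1657/24 ≈ 69.04167.


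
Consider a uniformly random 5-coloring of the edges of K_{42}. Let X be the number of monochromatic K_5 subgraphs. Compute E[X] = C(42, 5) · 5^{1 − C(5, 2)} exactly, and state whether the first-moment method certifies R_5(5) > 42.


E[X] = C(42, 5) · 5^{1 − 10} = 850668 · 5^{−9} = 850668/1953125.
As a reduced fraction: E[X] = 850668/1953125 ≈ 0.4355.
Is E[X] < 1? YES.
Since E[X] < 1, there exists a 5-coloring of K_{42} with no monochromatic K_5; hence R_5(5) > 42.

E[X] = 850668/1953125 ≈ 0.4355; E[X] < 1, so R_5(5) > 42.


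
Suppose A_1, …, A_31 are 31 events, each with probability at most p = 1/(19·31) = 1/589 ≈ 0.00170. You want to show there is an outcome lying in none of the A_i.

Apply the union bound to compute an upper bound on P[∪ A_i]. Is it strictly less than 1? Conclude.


Union bound: P[∪_{i=1}^{31} A_i] ≤ Σ_i P[A_i] ≤ 31·p = 31·(1/589) = 1/19.
Numerically: 1/19 ≈ 0.05263.
Is 1/19 < 1? YES.
Since P[∪ A_i] ≤ 1/19 < 1, the complement has P[∩ A_i^c] ≥ 1 − 1/19 = 18/19 > 0, so some outcome avoids every A_i.

31·p = 1/19 ≈ 0.05263; existence CERTIFIED by the union bound.


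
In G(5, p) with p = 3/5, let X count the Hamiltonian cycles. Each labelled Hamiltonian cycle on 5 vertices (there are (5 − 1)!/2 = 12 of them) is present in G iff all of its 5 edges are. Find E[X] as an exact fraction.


K_5 has (5 − 1)!/2 = 12 labelled Hamiltonian cycles.
For each such Hamiltonian cycle H, let X_H = 1 if all 5 edges of H are present in G. Then P[X_H = 1] = p^{5} = (3/5)^{5} = 243/3125.
Summing the indicators: E[X] = Σ_H E[X_H] = 12 · p^{5} = 12 · 243/3125 = 2916/3125.
Numerically: E[X] ≈ 0.933.

E[X] = 12 · (3/5)^{5} = 2916/3125 ≈ 0.933.


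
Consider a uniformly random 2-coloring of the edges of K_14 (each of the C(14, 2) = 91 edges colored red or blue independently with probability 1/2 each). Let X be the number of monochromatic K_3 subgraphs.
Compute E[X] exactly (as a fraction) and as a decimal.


Let X = Σ_S X_S over the C(14, 3) = 364 subsets S of size 3, where X_S = 1 if the K_3 on S is monochromatic.
For a fixed S, the K_3 on S has C(3, 2) = 3 edges. P[all 3 edges red] = (1/2)^3, and likewise for blue, so P[monochromatic] = 2·(1/2)^3 = 2^{1 − 3} = 1/4.
Summing: E[X] = C(14, 3) · 2^{1 − 3} = 364 · 1/4 = 91.
Numerically: E[X] ≈ 91.0000.

E[X] = C(14,3)·2^(1−C(3,2)) = 91 ≈ 91.0000.


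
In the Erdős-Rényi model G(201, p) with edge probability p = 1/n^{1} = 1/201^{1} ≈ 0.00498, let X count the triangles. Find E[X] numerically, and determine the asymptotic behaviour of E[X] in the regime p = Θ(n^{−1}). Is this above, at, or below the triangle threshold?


Number of potential triangles: C(201, 3) = 1333300.
Each occurs with probability p³ ≈ (0.00498)³ ≈ 1.23144e-07.
By linearity: E[X] = C(201, 3)·p³ ≈ 1333300 · 1.23144e-07 ≈ 0.164.
Here α = 1, so p = 1/n is exactly at the triangle threshold p ~ 1/n. Asymptotically E[X] → c³/6 = 1³/6 = 1/6 ≈ 0.167, a bounded constant. In this regime the triangle count is asymptotically Poisson(c³/6).

E[X] ≈ 0.164; in regime p = Θ(1/n^{1}) E[X] stays bounded (at the triangle threshold p ~ 1/n).


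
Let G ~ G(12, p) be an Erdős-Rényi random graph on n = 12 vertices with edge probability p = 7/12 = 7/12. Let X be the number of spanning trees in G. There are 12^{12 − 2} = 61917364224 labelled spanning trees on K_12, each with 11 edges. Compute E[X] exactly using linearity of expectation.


K_12 has 12^{12 − 2} = 61917364224 labelled spanning trees.
For each such spanning tree H, let X_H = 1 if all 11 edges of H are present in G. Then P[X_H = 1] = p^{11} = (7/12)^{11} = 1977326743/743008370688.
By linearity of expectation: E[X] = Σ_H E[X_H] = 61917364224 · p^{11} = 61917364224 · 1977326743/743008370688 = 1977326743/12.
Numerically: E[X] ≈ 1.648e+08.

E[X] = 61917364224 · (7/12)^{11} = 1977326743/12 ≈ 1.648e+08.


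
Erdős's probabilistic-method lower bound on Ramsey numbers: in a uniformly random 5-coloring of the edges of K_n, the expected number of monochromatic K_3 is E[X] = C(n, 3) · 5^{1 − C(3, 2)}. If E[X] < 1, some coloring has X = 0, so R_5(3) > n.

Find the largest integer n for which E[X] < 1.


We need C(n, 3) · 5^{1 − 3} < 1, i.e. C(n, 3) < 5^{3 − 1} = 25.
Check values of n near the boundary:
  n = 3: C(3, 3) = 1; 1 < 25? YES
  n = 4: C(4, 3) = 4; 4 < 25? YES
  n = 5: C(5, 3) = 10; 10 < 25? YES
  n = 6: C(6, 3) = 20; 20 < 25? YES
  n = 7: C(7, 3) = 35; 35 < 25? NO
  n = 8: C(8, 3) = 56; 56 < 25? NO
The largest n with C(n, 3) < 25 is n = 6 (where E[X] = 4/5 ≈ 0.8000). Hence R_5(3) > 6, i.e. R_5(3) ≥ 7.

Largest n = 6; hence R_5(3) > 6.


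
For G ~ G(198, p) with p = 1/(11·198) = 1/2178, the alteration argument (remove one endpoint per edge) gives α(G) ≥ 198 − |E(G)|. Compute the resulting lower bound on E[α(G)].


E[|E(G)|] = C(198, 2)·p = 19503 · (1/2178) = 197/22.
E[α(G)] ≥ n − E[|E(G)|] = 198 − 197/22 = 4159/22.
Numerically: ≈ 189.0455.
(This is only a lower bound; the true E[α(G)] may be larger.)

E[α(G)] ≥ 4159/22 ≈ 189.0455.


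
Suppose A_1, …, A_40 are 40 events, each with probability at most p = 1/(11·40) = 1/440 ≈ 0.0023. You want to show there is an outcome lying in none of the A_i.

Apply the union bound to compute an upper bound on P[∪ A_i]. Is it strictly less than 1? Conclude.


Union bound: P[∪_{i=1}^{40} A_i] ≤ Σ_i P[A_i] ≤ 40·p = 40·(1/440) = 1/11.
Numerically: 1/11 ≈ 0.0909.
Is 1/11 < 1? YES.
Since P[∪ A_i] ≤ 1/11 < 1, the complement has P[∩ A_i^c] ≥ 1 − 1/11 = 10/11 > 0, so some outcome avoids every A_i.

40·p = 1/11 ≈ 0.0909; existence CERTIFIED by the union bound.


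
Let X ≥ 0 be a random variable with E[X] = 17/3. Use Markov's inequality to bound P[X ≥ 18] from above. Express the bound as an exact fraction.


μ = E[X] = 17/3, a = 18.
Markov: P[X ≥ 18] ≤ μ/a = (17/3)/18 = 17/54.
Numerically: ≈ 0.3148.
(Since a = 18 > μ = 5.6667, the bound 17/54 is < 1 and informative.)

P[X ≥ 18] ≤ 17/54 ≈ 0.3148.


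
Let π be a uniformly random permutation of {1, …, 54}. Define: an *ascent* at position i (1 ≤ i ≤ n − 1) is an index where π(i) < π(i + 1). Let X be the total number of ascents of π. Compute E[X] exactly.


Write X = Σ X_I over i = 1, …, 53, with X_I the indicator of one ascent.
There are 53 indicators.
For each fixed i, the pair (π(i), π(i+1)) is a uniformly random ordered pair of distinct values from {1, …, 54}; by symmetry P[π(i) < π(i+1)] = 1/2.
By linearity: E[X] = 53 · (1/2) = (54 − 1) · (1/2) = 53/2 ≈ 26.50000.

E[X] = 53/2 = 26.50000.


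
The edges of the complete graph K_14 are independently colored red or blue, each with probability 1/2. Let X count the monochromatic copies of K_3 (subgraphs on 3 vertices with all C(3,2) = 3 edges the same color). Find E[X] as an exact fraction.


Let X = Σ_S X_S over the C(14, 3) = 364 subsets S of size 3, where X_S = 1 if the K_3 on S is monochromatic.
For a fixed S, the K_3 on S has C(3, 2) = 3 edges. P[all 3 edges red] = (1/2)^3, and likewise for blue, so P[monochromatic] = 2·(1/2)^3 = 2^{1 − 3} = 1/4.
Summing: E[X] = C(14, 3) · 2^{1 − 3} = 364 · 1/4 = 91.
Numerically: E[X] ≈ 91.00000.

E[X] = C(14,3)·2^(1−C(3,2)) = 91 ≈ 91.00000.


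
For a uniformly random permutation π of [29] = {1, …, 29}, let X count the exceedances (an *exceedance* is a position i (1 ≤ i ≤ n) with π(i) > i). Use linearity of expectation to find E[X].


Write X = Σ_{i=1}^{29} X_i, where X_i = 1_{π(i) > i}.
For each fixed i, π(i) is uniform over {1, …, 29} (marginal of a uniform permutation), so P[π(i) > i] = (n − i)/n. Summing: Σ_{i=1}^{29} (n − i)/n = (0 + 1 + … + 28)/29 = 29(29 − 1)/(2·29) = (29 − 1)/2.
Hence E[X] = Σ_{i=1}^{29} (29 − i)/29 = 14 ≈ 14.000.

E[X] = 14 = 14.000.


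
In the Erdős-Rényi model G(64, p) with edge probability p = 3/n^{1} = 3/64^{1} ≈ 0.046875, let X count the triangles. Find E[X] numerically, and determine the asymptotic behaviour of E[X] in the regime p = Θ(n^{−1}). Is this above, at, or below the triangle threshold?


Number of potential triangles: C(64, 3) = 41664.
Each occurs with probability p³ ≈ (0.046875)³ ≈ 1.0299683e-04.
By linearity: E[X] = C(64, 3)·p³ ≈ 41664 · 1.0299683e-04 ≈ 4.29126.
Here α = 1, so p = 3/n is exactly at the triangle threshold p ~ 1/n. Asymptotically E[X] → c³/6 = 3³/6 = 9/2 ≈ 4.50000, a bounded constant. In this regime the triangle count is asymptotically Poisson(c³/6).

E[X] ≈ 4.29126; in regime p = Θ(1/n^{1}) E[X] stays bounded (at the triangle threshold p ~ 1/n).


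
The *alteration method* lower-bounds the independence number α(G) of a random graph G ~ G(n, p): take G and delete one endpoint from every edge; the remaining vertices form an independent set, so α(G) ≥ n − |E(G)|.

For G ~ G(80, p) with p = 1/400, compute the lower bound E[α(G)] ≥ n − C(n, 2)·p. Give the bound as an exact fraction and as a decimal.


E[|E(G)|] = C(80, 2)·p = 3160 · (1/400) = 79/10.
E[α(G)] ≥ n − E[|E(G)|] = 80 − 79/10 = 721/10.
Numerically: ≈ 72.100000.
(This is only a lower bound; the true E[α(G)] may be larger.)

E[α(G)] ≥ 721/10 ≈ 72.100000.


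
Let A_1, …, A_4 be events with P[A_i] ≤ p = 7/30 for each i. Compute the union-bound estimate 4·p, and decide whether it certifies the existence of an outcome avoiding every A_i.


Union bound: P[∪_{i=1}^{4} A_i] ≤ Σ_i P[A_i] ≤ 4·p = 4·(7/30) = 14/15.
Numerically: 14/15 ≈ 0.933333.
Is 14/15 < 1? YES.
Since P[∪ A_i] ≤ 14/15 < 1, the complement has P[∩ A_i^c] ≥ 1 − 14/15 = 1/15 > 0, so some outcome avoids every A_i.

4·p = 14/15 ≈ 0.933333; existence CERTIFIED by the union bound.


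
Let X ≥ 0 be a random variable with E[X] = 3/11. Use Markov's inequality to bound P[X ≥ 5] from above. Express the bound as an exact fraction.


μ = E[X] = 3/11, a = 5.
Markov: P[X ≥ 5] ≤ μ/a = (3/11)/5 = 3/55.
Numerically: ≈ 0.05455.
(Since a = 5 > μ = 0.27273, the bound 3/55 is < 1 and informative.)

P[X ≥ 5] ≤ 3/55 ≈ 0.05455.


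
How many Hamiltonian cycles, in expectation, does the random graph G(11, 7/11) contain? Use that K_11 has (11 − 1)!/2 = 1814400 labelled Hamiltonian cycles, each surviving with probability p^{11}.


K_11 has (11 − 1)!/2 = 1814400 labelled Hamiltonian cycles.
For each such Hamiltonian cycle H, let X_H = 1 if all 11 edges of H are present in G. Then P[X_H = 1] = p^{11} = (7/11)^{11} = 1977326743/285311670611.
By linearity of expectation: E[X] = Σ_H E[X_H] = 1814400 · p^{11} = 1814400 · 1977326743/285311670611 = 3587661642499200/285311670611.
Numerically: E[X] ≈ 12575.

E[X] = 1814400 · (7/11)^{11} = 3587661642499200/285311670611 ≈ 12575.


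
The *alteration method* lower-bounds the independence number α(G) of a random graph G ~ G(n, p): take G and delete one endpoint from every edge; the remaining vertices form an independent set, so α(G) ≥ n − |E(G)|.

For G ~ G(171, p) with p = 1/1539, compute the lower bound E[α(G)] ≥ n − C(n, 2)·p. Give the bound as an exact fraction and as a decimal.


E[|E(G)|] = C(171, 2)·p = 14535 · (1/1539) = 85/9.
E[α(G)] ≥ n − E[|E(G)|] = 171 − 85/9 = 1454/9.
Numerically: ≈ 161.55556.
(This is only a lower bound; the true E[α(G)] may be larger.)

E[α(G)] ≥ 1454/9 ≈ 161.55556.


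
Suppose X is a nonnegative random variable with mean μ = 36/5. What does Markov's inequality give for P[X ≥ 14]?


μ = E[X] = 36/5, a = 14.
Markov: P[X ≥ 14] ≤ μ/a = (36/5)/14 = 18/35.
Numerically: ≈ 0.514286.
(Since a = 14 > μ = 7.200000, the bound 18/35 is < 1 and informative.)

P[X ≥ 14] ≤ 18/35 ≈ 0.514286.


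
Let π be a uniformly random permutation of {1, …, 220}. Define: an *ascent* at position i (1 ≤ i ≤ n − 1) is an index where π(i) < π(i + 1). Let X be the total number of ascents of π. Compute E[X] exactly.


Write X = Σ X_I over i = 1, …, 219, with X_I the indicator of one ascent.
There are 219 indicators.
For each fixed i, the pair (π(i), π(i+1)) is a uniformly random ordered pair of distinct values from {1, …, 220}; by symmetry P[π(i) < π(i+1)] = 1/2.
By linearity: E[X] = 219 · (1/2) = (220 − 1) · (1/2) = 219/2 ≈ 109.500000.

E[X] = 219/2 = 109.500000.


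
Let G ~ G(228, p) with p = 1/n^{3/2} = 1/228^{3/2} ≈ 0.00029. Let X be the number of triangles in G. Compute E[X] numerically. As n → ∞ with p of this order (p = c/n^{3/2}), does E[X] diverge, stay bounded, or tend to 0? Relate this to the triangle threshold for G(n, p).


Number of potential triangles: C(228, 3) = 1949476.
Each occurs with probability p³ ≈ (0.00029)³ ≈ 2.45072e-11.
By linearity: E[X] = C(228, 3)·p³ ≈ 1949476 · 2.45072e-11 ≈ 0.000.
Since α = 3/2 > 1, p = c/n^{3/2} = o(1/n) is below the triangle threshold p ~ 1/n. Asymptotically E[X] ~ (c³/6)·n^{3(1−α)} = (1³/6)·n^{-1.5} → 0, so by Markov's inequality G has no triangles w.h.p.

E[X] ≈ 0.000; in regime p = Θ(1/n^{3/2}) E[X] tends to 0 (below the triangle threshold p ~ 1/n).


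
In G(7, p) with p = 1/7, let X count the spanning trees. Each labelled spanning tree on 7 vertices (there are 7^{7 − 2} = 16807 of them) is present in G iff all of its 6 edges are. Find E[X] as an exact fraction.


K_7 has 7^{7 − 2} = 16807 labelled spanning trees.
For each such spanning tree H, let X_H = 1 if all 6 edges of H are present in G. Then P[X_H = 1] = p^{6} = (1/7)^{6} = 1/117649.
By linearity of expectation: E[X] = Σ_H E[X_H] = 16807 · p^{6} = 16807 · 1/117649 = 1/7.
Numerically: E[X] ≈ 0.143.

E[X] = 16807 · (1/7)^{6} = 1/7 ≈ 0.143.


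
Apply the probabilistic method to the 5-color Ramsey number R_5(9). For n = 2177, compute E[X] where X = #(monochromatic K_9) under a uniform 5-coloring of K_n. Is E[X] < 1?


E[X] = C(2177, 9) · 5^{1 − 36} = 2976951400847999984172400 · 5^{−35} = 2976951400847999984172400/2910383045673370361328125.
As a reduced fraction: E[X] = 119078056033919999366896/116415321826934814453125 ≈ 1.0228727.
Is E[X] < 1? NO.
Since E[X] ≥ 1, the first-moment bound is inconclusive at n = 2177; it does NOT by itself certify R_5(9) > 2177.

E[X] = 119078056033919999366896/116415321826934814453125 ≈ 1.0228727; E[X] ≥ 1; first-moment method inconclusive here.


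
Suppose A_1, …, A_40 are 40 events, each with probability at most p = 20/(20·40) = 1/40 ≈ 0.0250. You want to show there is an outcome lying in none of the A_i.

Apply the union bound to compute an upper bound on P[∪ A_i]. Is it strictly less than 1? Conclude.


Union bound: P[∪_{i=1}^{40} A_i] ≤ Σ_i P[A_i] ≤ 40·p = 40·(1/40) = 1.
Numerically: 1 ≈ 1.0000.
Is 1 < 1? NO.
Since the bound 1 is ≥ 1, the union bound is uninformative here; it does NOT by itself certify existence.

40·p = 1 ≈ 1.0000; existence NOT certified by the union bound.


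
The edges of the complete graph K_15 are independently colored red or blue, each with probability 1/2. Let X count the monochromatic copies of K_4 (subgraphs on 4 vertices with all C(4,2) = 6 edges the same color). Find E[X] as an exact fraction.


Let X = Σ_S X_S over the C(15, 4) = 1365 subsets S of size 4, where X_S = 1 if the K_4 on S is monochromatic.
For a fixed S, the K_4 on S has C(4, 2) = 6 edges. P[all 6 edges red] = (1/2)^6, and likewise for blue, so P[monochromatic] = 2·(1/2)^6 = 2^{1 − 6} = 1/32.
By linearity of expectation: E[X] = C(15, 4) · 2^{1 − 6} = 1365 · 1/32 = 1365/32.
Numerically: E[X] ≈ 42.65625.

E[X] = C(15,4)·2^(1−C(4,2)) = 1365/32 ≈ 42.65625.


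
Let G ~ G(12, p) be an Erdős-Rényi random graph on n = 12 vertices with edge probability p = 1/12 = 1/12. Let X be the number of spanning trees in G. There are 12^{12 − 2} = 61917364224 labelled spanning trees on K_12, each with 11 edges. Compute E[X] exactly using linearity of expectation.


K_12 has 12^{12 − 2} = 61917364224 labelled spanning trees.
For each such spanning tree H, let X_H = 1 if all 11 edges of H are present in G. Then P[X_H = 1] = p^{11} = (1/12)^{11} = 1/743008370688.
Summing the indicators: E[X] = Σ_H E[X_H] = 61917364224 · p^{11} = 61917364224 · 1/743008370688 = 1/12.
Numerically: E[X] ≈ 0.0833.

E[X] = 61917364224 · (1/12)^{11} = 1/12 ≈ 0.0833.


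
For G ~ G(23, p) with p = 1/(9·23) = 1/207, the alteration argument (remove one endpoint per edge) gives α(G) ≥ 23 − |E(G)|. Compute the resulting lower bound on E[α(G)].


E[|E(G)|] = C(23, 2)·p = 253 · (1/207) = 11/9.
E[α(G)] ≥ n − E[|E(G)|] = 23 − 11/9 = 196/9.
Numerically: ≈ 21.7778.
(This is only a lower bound; the true E[α(G)] may be larger.)

E[α(G)] ≥ 196/9 ≈ 21.7778.


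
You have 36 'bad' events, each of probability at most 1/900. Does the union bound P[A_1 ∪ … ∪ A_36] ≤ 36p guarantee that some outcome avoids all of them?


Union bound: P[∪_{i=1}^{36} A_i] ≤ Σ_i P[A_i] ≤ 36·p = 36·(1/900) = 1/25.
Numerically: 1/25 ≈ 0.0400.
Is 1/25 < 1? YES.
Since P[∪ A_i] ≤ 1/25 < 1, the complement has P[∩ A_i^c] ≥ 1 − 1/25 = 24/25 > 0, so some outcome avoids every A_i.

36·p = 1/25 ≈ 0.0400; existence CERTIFIED by the union bound.


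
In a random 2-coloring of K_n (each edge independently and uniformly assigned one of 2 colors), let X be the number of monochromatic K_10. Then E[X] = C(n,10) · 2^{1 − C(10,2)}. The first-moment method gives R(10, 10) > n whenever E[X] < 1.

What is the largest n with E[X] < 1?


We need C(n, 10) · 2^{1 − 45} < 1, i.e. C(n, 10) < 2^{45 − 1} = 17592186044416.
Check values of n near the boundary:
  n = 98: C(98, 10) = 14005614014756; 14005614014756 < 17592186044416? YES
  n = 99: C(99, 10) = 15579278510796; 15579278510796 < 17592186044416? YES
  n = 100: C(100, 10) = 17310309456440; 17310309456440 < 17592186044416? YES
  n = 101: C(101, 10) = 19212541264840; 19212541264840 < 17592186044416? NO
The largest n with C(n, 10) < 17592186044416 is n = 100 (where E[X] = 2163788682055/2199023255552 ≈ 0.9840). Hence R(10, 10) > 100, i.e. R(10, 10) ≥ 101.

Largest n = 100; hence R(10, 10) > 100.


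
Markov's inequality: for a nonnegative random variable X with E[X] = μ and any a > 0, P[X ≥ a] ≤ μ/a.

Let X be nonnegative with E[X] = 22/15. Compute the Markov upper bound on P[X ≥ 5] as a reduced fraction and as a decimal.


μ = E[X] = 22/15, a = 5.
Markov: P[X ≥ 5] ≤ μ/a = (22/15)/5 = 22/75.
Numerically: ≈ 0.2933.
(Since a = 5 > μ = 1.4667, the bound 22/75 is < 1 and informative.)

P[X ≥ 5] ≤ 22/75 ≈ 0.2933.


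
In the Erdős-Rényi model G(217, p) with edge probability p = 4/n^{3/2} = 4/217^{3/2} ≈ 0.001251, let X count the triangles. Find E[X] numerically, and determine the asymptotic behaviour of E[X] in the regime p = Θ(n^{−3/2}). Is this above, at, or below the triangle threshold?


Number of potential triangles: C(217, 3) = 1679580.
Each occurs with probability p³ ≈ (0.001251)³ ≈ 1.959346e-09.
By linearity: E[X] = C(217, 3)·p³ ≈ 1679580 · 1.959346e-09 ≈ 0.0033.
Since α = 3/2 > 1, p = c/n^{3/2} = o(1/n) is below the triangle threshold p ~ 1/n. Asymptotically E[X] ~ (c³/6)·n^{3(1−α)} = (4³/6)·n^{-1.5} → 0, so by Markov's inequality G has no triangles w.h.p.

E[X] ≈ 0.0033; in regime p = Θ(1/n^{3/2}) E[X] tends to 0 (below the triangle threshold p ~ 1/n).


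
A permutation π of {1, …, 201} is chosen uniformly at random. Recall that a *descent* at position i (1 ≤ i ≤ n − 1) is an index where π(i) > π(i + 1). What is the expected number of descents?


Write X = Σ X_I over i = 1, …, 200, with X_I the indicator of one descent.
There are 200 indicators.
For each fixed i, the pair (π(i), π(i+1)) is a uniformly random ordered pair of distinct values from {1, …, 201}; by symmetry P[π(i) > π(i+1)] = 1/2.
By linearity: E[X] = 200 · (1/2) = (201 − 1) · (1/2) = 100 ≈ 100.000.

E[X] = 100 = 100.000.


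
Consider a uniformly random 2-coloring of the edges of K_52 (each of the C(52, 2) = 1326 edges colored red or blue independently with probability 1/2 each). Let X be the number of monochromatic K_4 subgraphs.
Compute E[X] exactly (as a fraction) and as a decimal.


Let X = Σ_S X_S over the C(52, 4) = 270725 subsets S of size 4, where X_S = 1 if the K_4 on S is monochromatic.
For a fixed S, the K_4 on S has C(4, 2) = 6 edges. P[all 6 edges red] = (1/2)^6, and likewise for blue, so P[monochromatic] = 2·(1/2)^6 = 2^{1 − 6} = 1/32.
Summing: E[X] = C(52, 4) · 2^{1 − 6} = 270725 · 1/32 = 270725/32.
Numerically: E[X] ≈ 8460.1562.

E[X] = C(52,4)·2^(1−C(4,2)) = 270725/32 ≈ 8460.1562.


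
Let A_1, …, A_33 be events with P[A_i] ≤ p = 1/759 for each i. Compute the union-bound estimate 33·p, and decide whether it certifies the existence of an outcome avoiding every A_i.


Union bound: P[∪_{i=1}^{33} A_i] ≤ Σ_i P[A_i] ≤ 33·p = 33·(1/759) = 1/23.
Numerically: 1/23 ≈ 0.043478.
Is 1/23 < 1? YES.
Since P[∪ A_i] ≤ 1/23 < 1, the complement has P[∩ A_i^c] ≥ 1 − 1/23 = 22/23 > 0, so some outcome avoids every A_i.

33·p = 1/23 ≈ 0.043478; existence CERTIFIED by the union bound.


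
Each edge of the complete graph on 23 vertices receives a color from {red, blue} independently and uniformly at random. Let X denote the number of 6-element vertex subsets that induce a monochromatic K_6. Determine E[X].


Let X = Σ_S X_S over the C(23, 6) = 100947 subsets S of size 6, where X_S = 1 if the K_6 on S is monochromatic.
For a fixed S, the K_6 on S has C(6, 2) = 15 edges. P[all 15 edges red] = (1/2)^15, and likewise for blue, so P[monochromatic] = 2·(1/2)^15 = 2^{1 − 15} = 1/16384.
By linearity: E[X] = C(23, 6) · 2^{1 − 15} = 100947 · 1/16384 = 100947/16384.
Numerically: E[X] ≈ 6.1613.

E[X] = C(23,6)·2^(1−C(6,2)) = 100947/16384 ≈ 6.1613.


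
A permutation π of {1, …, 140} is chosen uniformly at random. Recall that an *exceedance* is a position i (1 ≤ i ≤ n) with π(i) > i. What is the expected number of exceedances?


Write X = Σ_{i=1}^{140} X_i, where X_i = 1_{π(i) > i}.
For each fixed i, π(i) is uniform over {1, …, 140} (marginal of a uniform permutation), so P[π(i) > i] = (n − i)/n. Summing: Σ_{i=1}^{140} (n − i)/n = (0 + 1 + … + 139)/140 = 140(140 − 1)/(2·140) = (140 − 1)/2.
Hence E[X] = Σ_{i=1}^{140} (140 − i)/140 = 139/2 ≈ 69.500000.

E[X] = 139/2 = 69.500000.


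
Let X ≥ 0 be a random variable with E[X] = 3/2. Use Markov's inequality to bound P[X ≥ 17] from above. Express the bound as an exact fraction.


μ = E[X] = 3/2, a = 17.
Markov: P[X ≥ 17] ≤ μ/a = (3/2)/17 = 3/34.
Numerically: ≈ 0.088.
(Since a = 17 > μ = 1.500, the bound 3/34 is < 1 and informative.)

P[X ≥ 17] ≤ 3/34 ≈ 0.088.


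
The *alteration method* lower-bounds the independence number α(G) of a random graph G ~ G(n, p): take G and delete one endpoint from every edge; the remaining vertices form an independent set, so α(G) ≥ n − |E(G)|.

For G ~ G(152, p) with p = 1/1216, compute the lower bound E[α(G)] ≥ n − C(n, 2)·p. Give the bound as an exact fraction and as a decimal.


E[|E(G)|] = C(152, 2)·p = 11476 · (1/1216) = 151/16.
E[α(G)] ≥ n − E[|E(G)|] = 152 − 151/16 = 2281/16.
Numerically: ≈ 142.562500.
(This is only a lower bound; the true E[α(G)] may be larger.)

E[α(G)] ≥ 2281/16 ≈ 142.562500.


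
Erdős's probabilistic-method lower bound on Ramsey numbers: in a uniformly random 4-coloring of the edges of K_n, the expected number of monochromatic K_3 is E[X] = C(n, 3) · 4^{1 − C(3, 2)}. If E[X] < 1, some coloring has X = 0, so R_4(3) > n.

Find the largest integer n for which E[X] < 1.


We need C(n, 3) · 4^{1 − 3} < 1, i.e. C(n, 3) < 4^{3 − 1} = 16.
Check values of n near the boundary:
  n = 3: C(3, 3) = 1; 1 < 16? YES
  n = 4: C(4, 3) = 4; 4 < 16? YES
  n = 5: C(5, 3) = 10; 10 < 16? YES
  n = 6: C(6, 3) = 20; 20 < 16? NO
The largest n with C(n, 3) < 16 is n = 5 (where E[X] = 5/8 ≈ 0.625). Hence R_4(3) > 5, i.e. R_4(3) ≥ 6.

Largest n = 5; hence R_4(3) > 5.


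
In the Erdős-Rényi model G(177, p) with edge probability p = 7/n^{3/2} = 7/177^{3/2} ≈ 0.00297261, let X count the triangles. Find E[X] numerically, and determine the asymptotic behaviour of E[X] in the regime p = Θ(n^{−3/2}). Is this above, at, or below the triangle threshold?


Number of potential triangles: C(177, 3) = 908600.
Each occurs with probability p³ ≈ (0.00297261)³ ≈ 2.62672387e-08.
By linearity: E[X] = C(177, 3)·p³ ≈ 908600 · 2.62672387e-08 ≈ 0.023866.
Since α = 3/2 > 1, p = c/n^{3/2} = o(1/n) is below the triangle threshold p ~ 1/n. Asymptotically E[X] ~ (c³/6)·n^{3(1−α)} = (7³/6)·n^{-1.5} → 0, so by Markov's inequality G has no triangles w.h.p.

E[X] ≈ 0.023866; in regime p = Θ(1/n^{3/2}) E[X] tends to 0 (below the triangle threshold p ~ 1/n).
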